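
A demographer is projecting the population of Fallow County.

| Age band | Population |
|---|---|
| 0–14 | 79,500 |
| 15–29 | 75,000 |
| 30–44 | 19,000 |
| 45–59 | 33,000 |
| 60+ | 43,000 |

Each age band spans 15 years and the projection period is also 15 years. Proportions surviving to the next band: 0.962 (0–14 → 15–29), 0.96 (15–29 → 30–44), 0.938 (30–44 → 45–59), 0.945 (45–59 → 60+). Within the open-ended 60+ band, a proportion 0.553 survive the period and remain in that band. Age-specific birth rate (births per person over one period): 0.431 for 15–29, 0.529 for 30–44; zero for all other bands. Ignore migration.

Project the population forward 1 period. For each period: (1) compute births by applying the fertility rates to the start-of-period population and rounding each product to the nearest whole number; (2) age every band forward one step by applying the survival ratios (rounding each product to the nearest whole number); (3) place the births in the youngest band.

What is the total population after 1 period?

263641

— Period 1 —
Births: 75000 × 0.431 = 32325 ; 19000 × 0.529 = 10051 → total 42376
15–29: 79500 × 0.962 = 76479
30–44: 75000 × 0.96 = 72000
45–59: 19000 × 0.938 = 17822
60+: 33000 × 0.945 + 43000 × 0.553 = 31185 + 23779 = 54964
End of period: [42376, 76479, 72000, 17822, 54964]
Total after period 1: 42376 + 76479 + 72000 + 17822 + 54964 = 263641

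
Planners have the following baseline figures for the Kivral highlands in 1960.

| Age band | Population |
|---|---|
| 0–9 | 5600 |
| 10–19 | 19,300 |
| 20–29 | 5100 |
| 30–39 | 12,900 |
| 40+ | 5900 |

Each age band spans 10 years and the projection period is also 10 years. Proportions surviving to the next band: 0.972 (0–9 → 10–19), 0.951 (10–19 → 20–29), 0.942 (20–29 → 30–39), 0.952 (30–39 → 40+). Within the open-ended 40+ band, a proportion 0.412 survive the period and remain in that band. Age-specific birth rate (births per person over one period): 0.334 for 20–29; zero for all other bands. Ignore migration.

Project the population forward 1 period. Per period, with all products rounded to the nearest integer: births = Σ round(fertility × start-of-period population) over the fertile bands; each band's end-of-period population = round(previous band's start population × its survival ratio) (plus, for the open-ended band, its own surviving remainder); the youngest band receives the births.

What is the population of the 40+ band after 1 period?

14712

Let group 1 be 0–9 through group 5 = 40+.
After projecting period 1:
Births: 5100 × 0.334 = 1703
Group 2: 5600 × 0.972 = 5443
Group 3: 19300 × 0.951 = 18354
Group 4: 5100 × 0.942 = 4804
Group 5: 12900 × 0.952 + 5900 × 0.412 = 12281 + 2431 = 14712
→ [1703, 5443, 18354, 4804, 14712]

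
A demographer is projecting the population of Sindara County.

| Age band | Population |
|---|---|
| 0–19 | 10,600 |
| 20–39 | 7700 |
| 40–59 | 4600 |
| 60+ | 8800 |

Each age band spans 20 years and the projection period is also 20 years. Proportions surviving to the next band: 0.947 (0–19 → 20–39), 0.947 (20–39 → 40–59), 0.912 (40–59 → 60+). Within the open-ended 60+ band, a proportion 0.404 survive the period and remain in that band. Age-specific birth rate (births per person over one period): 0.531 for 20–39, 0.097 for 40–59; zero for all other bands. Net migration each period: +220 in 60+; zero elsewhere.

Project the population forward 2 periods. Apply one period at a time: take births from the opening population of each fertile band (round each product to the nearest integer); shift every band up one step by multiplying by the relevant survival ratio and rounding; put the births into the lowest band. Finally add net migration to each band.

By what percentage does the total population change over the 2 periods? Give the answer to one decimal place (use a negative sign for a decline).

-5.6

Period 1.
Births: 7700 * 0.531 = 4089 ; 4600 * 0.097 = 446 — total 4535
20–39: 10600 * 0.947 = 10038
40–59: 7700 * 0.947 = 7292
60+: 4600 * 0.912 + 8800 * 0.404 = 4195 + 3555 = 7750
Net migration: 60+ + 220 → 7970
Population now: 0–19=4535, 20–39=10038, 40–59=7292, 60+=7970
Period 2.
Births: 10038 * 0.531 = 5330 ; 7292 * 0.097 = 707 — total 6037
20–39: 4535 * 0.947 = 4295
40–59: 10038 * 0.947 = 9506
60+: 7292 * 0.912 + 7970 * 0.404 = 6650 + 3220 = 9870
Net migration: 60+ + 220 → 10090
Population now: 0–19=6037, 20–39=4295, 40–59=9506, 60+=10090
Total: 31700 → 29928; change = -1772; percentage change = -5.6%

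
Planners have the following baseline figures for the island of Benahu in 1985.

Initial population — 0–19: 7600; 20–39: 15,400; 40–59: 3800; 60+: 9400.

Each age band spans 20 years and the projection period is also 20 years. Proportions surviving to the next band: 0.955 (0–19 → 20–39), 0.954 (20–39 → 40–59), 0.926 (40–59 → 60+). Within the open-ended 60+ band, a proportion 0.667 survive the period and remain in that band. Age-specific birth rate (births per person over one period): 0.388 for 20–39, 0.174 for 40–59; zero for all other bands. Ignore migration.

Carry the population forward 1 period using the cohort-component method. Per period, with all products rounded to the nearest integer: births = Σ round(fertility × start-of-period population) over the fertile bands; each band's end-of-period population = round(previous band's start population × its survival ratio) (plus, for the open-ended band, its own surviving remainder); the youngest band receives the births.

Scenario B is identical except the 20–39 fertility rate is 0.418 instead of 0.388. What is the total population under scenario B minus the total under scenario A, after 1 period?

462

Period 1.
Births: 15400 × 0.388 = 5975, 3800 × 0.174 = 661 → total 6636
20–39: 7600 × 0.955 = 7258
40–59: 15400 × 0.954 = 14692
60+: 3800 × 0.926 + 9400 × 0.667 = 3519 + 6270 = 9789
Giving 6636 / 7258 / 14692 / 9789.
Scenario A total after 1 period: 38375
Scenario B projection —
Period 1.
Births: 15400 × 0.418 = 6437, 3800 × 0.174 = 661 → total 7098
20–39: 7600 × 0.955 = 7258
40–59: 15400 × 0.954 = 14692
60+: 3800 × 0.926 + 9400 × 0.667 = 3519 + 6270 = 9789
Giving 7098 / 7258 / 14692 / 9789.
Scenario B total after 1 period: 38837
Difference B − A = 38837 − 38375 = 462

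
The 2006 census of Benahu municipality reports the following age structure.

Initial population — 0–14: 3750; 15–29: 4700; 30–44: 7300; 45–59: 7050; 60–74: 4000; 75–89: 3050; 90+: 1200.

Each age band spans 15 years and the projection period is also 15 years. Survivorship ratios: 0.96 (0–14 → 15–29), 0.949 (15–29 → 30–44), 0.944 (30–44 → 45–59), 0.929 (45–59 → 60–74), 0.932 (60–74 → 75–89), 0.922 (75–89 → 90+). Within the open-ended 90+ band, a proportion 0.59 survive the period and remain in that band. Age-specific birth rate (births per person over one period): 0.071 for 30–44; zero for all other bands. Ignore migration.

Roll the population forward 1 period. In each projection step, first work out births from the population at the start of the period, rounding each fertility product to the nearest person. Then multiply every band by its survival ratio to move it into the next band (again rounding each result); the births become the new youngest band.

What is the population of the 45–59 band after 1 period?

Period 1:
Births: 7300 × 0.071 = 518
15–29: 3750 × 0.96 = 3600
30–44: 4700 × 0.949 = 4460
45–59: 7300 × 0.944 = 6891
60–74: 7050 × 0.929 = 6549
75–89: 4000 × 0.932 = 3728
90+: 3050 × 0.922 + 1200 × 0.59 = 2812 + 708 = 3520
End of period: [518, 3600, 4460, 6891, 6549, 3728, 3520]

6891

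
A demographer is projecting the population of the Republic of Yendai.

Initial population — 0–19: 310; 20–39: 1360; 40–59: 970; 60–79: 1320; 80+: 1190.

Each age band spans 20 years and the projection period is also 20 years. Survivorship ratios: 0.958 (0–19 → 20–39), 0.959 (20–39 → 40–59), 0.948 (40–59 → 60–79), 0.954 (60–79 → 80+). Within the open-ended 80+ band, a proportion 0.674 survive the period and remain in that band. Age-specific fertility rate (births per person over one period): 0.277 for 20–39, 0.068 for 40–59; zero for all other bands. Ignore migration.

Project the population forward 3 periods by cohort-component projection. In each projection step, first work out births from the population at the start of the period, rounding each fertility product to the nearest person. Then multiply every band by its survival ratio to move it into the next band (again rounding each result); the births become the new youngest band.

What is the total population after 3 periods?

[period 1]
Births: 1360 * 0.277 = 377  |  970 * 0.068 = 66 → 443
20–39: 310 * 0.958 = 297
40–59: 1360 * 0.959 = 1304
60–79: 970 * 0.948 = 920
80+: 1320 * 0.954 + 1190 * 0.674 = 1259 + 802 = 2061
End of period: [443, 297, 1304, 920, 2061]
[period 2]
Births: 297 * 0.277 = 82  |  1304 * 0.068 = 89 → 171
20–39: 443 * 0.958 = 424
40–59: 297 * 0.959 = 285
60–79: 1304 * 0.948 = 1236
80+: 920 * 0.954 + 2061 * 0.674 = 878 + 1389 = 2267
End of period: [171, 424, 285, 1236, 2267]
[period 3]
Births: 424 * 0.277 = 117  |  285 * 0.068 = 19 → 136
20–39: 171 * 0.958 = 164
40–59: 424 * 0.959 = 407
60–79: 285 * 0.948 = 270
80+: 1236 * 0.954 + 2267 * 0.674 = 1179 + 1528 = 2707
End of period: [136, 164, 407, 270, 2707]
Total after period 3: 136 + 164 + 407 + 270 + 2707 = 3684

3684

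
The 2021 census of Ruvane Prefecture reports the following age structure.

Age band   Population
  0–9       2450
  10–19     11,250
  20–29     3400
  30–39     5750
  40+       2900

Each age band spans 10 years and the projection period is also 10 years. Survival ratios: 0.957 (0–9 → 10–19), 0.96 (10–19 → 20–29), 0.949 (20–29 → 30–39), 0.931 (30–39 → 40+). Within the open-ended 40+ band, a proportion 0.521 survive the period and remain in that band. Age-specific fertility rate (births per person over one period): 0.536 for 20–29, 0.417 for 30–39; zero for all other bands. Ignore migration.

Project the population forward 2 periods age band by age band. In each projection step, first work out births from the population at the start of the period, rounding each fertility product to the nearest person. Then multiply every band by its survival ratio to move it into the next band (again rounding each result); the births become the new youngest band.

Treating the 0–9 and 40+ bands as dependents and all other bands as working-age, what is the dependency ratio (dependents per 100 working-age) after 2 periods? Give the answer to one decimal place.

Let group 1 be 0–9 through group 5 = 40+.
Period 1.
Births: 3400 * 0.536 = 1822 ; 5750 * 0.417 = 2398 → 4220
Group 2: 2450 * 0.957 = 2345
Group 3: 11250 * 0.96 = 10800
Group 4: 3400 * 0.949 = 3227
Group 5: 5750 * 0.931 + 2900 * 0.521 = 5353 + 1511 = 6864
→ [4220, 2345, 10800, 3227, 6864]
Period 2.
Births: 10800 * 0.536 = 5789 ; 3227 * 0.417 = 1346 → 7135
Group 2: 4220 * 0.957 = 4039
Group 3: 2345 * 0.96 = 2251
Group 4: 10800 * 0.949 = 10249
Group 5: 3227 * 0.931 + 6864 * 0.521 = 3004 + 3576 = 6580
→ [7135, 4039, 2251, 10249, 6580]
Dependents (band 0–9 + band 40+) = 7135 + 6580 = 13715; working-age = 16539; ratio = 13715/16539 × 100 = 82.9

82.9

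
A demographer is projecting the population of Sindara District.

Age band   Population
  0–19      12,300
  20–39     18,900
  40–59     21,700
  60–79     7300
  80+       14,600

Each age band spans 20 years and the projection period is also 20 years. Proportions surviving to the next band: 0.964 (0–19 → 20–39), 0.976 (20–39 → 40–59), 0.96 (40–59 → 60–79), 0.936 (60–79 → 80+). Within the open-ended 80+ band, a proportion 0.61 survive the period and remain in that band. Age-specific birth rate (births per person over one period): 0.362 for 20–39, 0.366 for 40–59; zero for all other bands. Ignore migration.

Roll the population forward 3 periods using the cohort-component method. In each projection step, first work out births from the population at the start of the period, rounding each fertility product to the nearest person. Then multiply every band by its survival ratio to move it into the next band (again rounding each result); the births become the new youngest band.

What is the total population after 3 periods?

79384

Period 1.
Births: 18900 × 0.362 = 6842 ; 21700 × 0.366 = 7942 → total 14784
20–39: 12300 × 0.964 = 11857
40–59: 18900 × 0.976 = 18446
60–79: 21700 × 0.96 = 20832
80+: 7300 × 0.936 + 14600 × 0.61 = 6833 + 8906 = 15739
Population now: 0–19=14784, 20–39=11857, 40–59=18446, 60–79=20832, 80+=15739
Period 2.
Births: 11857 × 0.362 = 4292 ; 18446 × 0.366 = 6751 → total 11043
20–39: 14784 × 0.964 = 14252
40–59: 11857 × 0.976 = 11572
60–79: 18446 × 0.96 = 17708
80+: 20832 × 0.936 + 15739 × 0.61 = 19499 + 9601 = 29100
Population now: 0–19=11043, 20–39=14252, 40–59=11572, 60–79=17708, 80+=29100
Period 3.
Births: 14252 × 0.362 = 5159 ; 11572 × 0.366 = 4235 → total 9394
20–39: 11043 × 0.964 = 10645
40–59: 14252 × 0.976 = 13910
60–79: 11572 × 0.96 = 11109
80+: 17708 × 0.936 + 29100 × 0.61 = 16575 + 17751 = 34326
Population now: 0–19=9394, 20–39=10645, 40–59=13910, 60–79=11109, 80+=34326
Total after period 3: 9394 + 10645 + 13910 + 11109 + 34326 = 79384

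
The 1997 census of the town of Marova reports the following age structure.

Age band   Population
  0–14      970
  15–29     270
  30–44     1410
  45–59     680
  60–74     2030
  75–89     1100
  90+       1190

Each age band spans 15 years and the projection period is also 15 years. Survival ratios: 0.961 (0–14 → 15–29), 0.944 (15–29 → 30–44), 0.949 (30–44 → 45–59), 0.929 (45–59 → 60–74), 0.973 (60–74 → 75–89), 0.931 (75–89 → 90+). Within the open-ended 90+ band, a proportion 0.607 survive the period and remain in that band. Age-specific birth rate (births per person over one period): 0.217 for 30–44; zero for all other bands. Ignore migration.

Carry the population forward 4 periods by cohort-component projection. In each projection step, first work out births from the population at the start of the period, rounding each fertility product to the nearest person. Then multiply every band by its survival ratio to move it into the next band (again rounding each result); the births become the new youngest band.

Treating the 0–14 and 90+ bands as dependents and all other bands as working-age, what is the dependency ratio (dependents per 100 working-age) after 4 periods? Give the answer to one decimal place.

174.3

— Period 1 —
Births: 1410 × 0.217 = 306
15–29: 970 × 0.961 = 932
30–44: 270 × 0.944 = 255
45–59: 1410 × 0.949 = 1338
60–74: 680 × 0.929 = 632
75–89: 2030 × 0.973 = 1975
90+: 1100 × 0.931 + 1190 × 0.607 = 1024 + 722 = 1746
Giving 306 / 932 / 255 / 1338 / 632 / 1975 / 1746.
— Period 2 —
Births: 255 × 0.217 = 55
15–29: 306 × 0.961 = 294
30–44: 932 × 0.944 = 880
45–59: 255 × 0.949 = 242
60–74: 1338 × 0.929 = 1243
75–89: 632 × 0.973 = 615
90+: 1975 × 0.931 + 1746 × 0.607 = 1839 + 1060 = 2899
Giving 55 / 294 / 880 / 242 / 1243 / 615 / 2899.
— Period 3 —
Births: 880 × 0.217 = 191
15–29: 55 × 0.961 = 53
30–44: 294 × 0.944 = 278
45–59: 880 × 0.949 = 835
60–74: 242 × 0.929 = 225
75–89: 1243 × 0.973 = 1209
90+: 615 × 0.931 + 2899 × 0.607 = 573 + 1760 = 2333
Giving 191 / 53 / 278 / 835 / 225 / 1209 / 2333.
— Period 4 —
Births: 278 × 0.217 = 60
15–29: 191 × 0.961 = 184
30–44: 53 × 0.944 = 50
45–59: 278 × 0.949 = 264
60–74: 835 × 0.929 = 776
75–89: 225 × 0.973 = 219
90+: 1209 × 0.931 + 2333 × 0.607 = 1126 + 1416 = 2542
Giving 60 / 184 / 50 / 264 / 776 / 219 / 2542.
Dependents (band 0–14 + band 90+) = 60 + 2542 = 2602; working-age = 1493; ratio = 2602/1493 × 100 = 174.3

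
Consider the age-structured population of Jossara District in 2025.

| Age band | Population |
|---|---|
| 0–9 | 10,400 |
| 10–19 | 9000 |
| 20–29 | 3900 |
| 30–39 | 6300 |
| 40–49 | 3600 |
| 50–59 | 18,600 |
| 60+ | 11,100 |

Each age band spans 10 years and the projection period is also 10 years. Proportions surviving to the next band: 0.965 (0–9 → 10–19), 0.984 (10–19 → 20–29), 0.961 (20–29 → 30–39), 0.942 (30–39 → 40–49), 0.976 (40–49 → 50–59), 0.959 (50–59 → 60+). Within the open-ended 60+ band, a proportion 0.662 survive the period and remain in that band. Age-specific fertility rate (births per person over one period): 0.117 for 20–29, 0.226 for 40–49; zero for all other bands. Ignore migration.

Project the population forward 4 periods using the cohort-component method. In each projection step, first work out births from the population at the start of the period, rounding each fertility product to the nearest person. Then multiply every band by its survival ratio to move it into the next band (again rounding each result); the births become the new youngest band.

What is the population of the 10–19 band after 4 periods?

1885

(Bands numbered youngest = 1 to oldest = 7.)
— Period 1 —
Births: 3900 × 0.117 = 456 ; 3600 × 0.226 = 814 → total 1270
Band 2: 10400 × 0.965 = 10036
Band 3: 9000 × 0.984 = 8856
Band 4: 3900 × 0.961 = 3748
Band 5: 6300 × 0.942 = 5935
Band 6: 3600 × 0.976 = 3514
Band 7: 18600 × 0.959 + 11100 × 0.662 = 17837 + 7348 = 25185
→ [1270, 10036, 8856, 3748, 5935, 3514, 25185]
— Period 2 —
Births: 8856 × 0.117 = 1036 ; 5935 × 0.226 = 1341 → total 2377
Band 2: 1270 × 0.965 = 1226
Band 3: 10036 × 0.984 = 9875
Band 4: 8856 × 0.961 = 8511
Band 5: 3748 × 0.942 = 3531
Band 6: 5935 × 0.976 = 5793
Band 7: 3514 × 0.959 + 25185 × 0.662 = 3370 + 16672 = 20042
→ [2377, 1226, 9875, 8511, 3531, 5793, 20042]
— Period 3 —
Births: 9875 × 0.117 = 1155 ; 3531 × 0.226 = 798 → total 1953
Band 2: 2377 × 0.965 = 2294
Band 3: 1226 × 0.984 = 1206
Band 4: 9875 × 0.961 = 9490
Band 5: 8511 × 0.942 = 8017
Band 6: 3531 × 0.976 = 3446
Band 7: 5793 × 0.959 + 20042 × 0.662 = 5555 + 13268 = 18823
→ [1953, 2294, 1206, 9490, 8017, 3446, 18823]
— Period 4 —
Births: 1206 × 0.117 = 141 ; 8017 × 0.226 = 1812 → total 1953
Band 2: 1953 × 0.965 = 1885
Band 3: 2294 × 0.984 = 2257
Band 4: 1206 × 0.961 = 1159
Band 5: 9490 × 0.942 = 8940
Band 6: 8017 × 0.976 = 7825
Band 7: 3446 × 0.959 + 18823 × 0.662 = 3305 + 12461 = 15766
→ [1953, 1885, 2257, 1159, 8940, 7825, 15766]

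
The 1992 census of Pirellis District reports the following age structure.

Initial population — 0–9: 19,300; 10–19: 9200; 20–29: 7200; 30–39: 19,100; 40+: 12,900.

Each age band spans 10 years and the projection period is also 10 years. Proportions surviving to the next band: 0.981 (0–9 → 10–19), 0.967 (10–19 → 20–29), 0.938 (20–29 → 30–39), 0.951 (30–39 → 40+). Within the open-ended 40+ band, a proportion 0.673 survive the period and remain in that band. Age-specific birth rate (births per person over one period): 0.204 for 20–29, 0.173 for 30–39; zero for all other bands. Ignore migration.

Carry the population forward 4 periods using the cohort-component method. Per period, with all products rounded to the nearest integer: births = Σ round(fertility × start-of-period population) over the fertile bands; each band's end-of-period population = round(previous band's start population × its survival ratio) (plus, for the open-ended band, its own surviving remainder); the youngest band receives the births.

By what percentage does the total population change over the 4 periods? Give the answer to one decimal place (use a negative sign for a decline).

Call the groups 1 to 5, youngest first.
— Period 1 —
Births: 7200 × 0.204 = 1469  |  19100 × 0.173 = 3304 — total 4773
Group 2: 19300 × 0.981 = 18933
Group 3: 9200 × 0.967 = 8896
Group 4: 7200 × 0.938 = 6754
Group 5: 19100 × 0.951 + 12900 × 0.673 = 18164 + 8682 = 26846
End of period: [4773, 18933, 8896, 6754, 26846]
— Period 2 —
Births: 8896 × 0.204 = 1815  |  6754 × 0.173 = 1168 — total 2983
Group 2: 4773 × 0.981 = 4682
Group 3: 18933 × 0.967 = 18308
Group 4: 8896 × 0.938 = 8344
Group 5: 6754 × 0.951 + 26846 × 0.673 = 6423 + 18067 = 24490
End of period: [2983, 4682, 18308, 8344, 24490]
— Period 3 —
Births: 18308 × 0.204 = 3735  |  8344 × 0.173 = 1444 — total 5179
Group 2: 2983 × 0.981 = 2926
Group 3: 4682 × 0.967 = 4527
Group 4: 18308 × 0.938 = 17173
Group 5: 8344 × 0.951 + 24490 × 0.673 = 7935 + 16482 = 24417
End of period: [5179, 2926, 4527, 17173, 24417]
— Period 4 —
Births: 4527 × 0.204 = 924  |  17173 × 0.173 = 2971 — total 3895
Group 2: 5179 × 0.981 = 5081
Group 3: 2926 × 0.967 = 2829
Group 4: 4527 × 0.938 = 4246
Group 5: 17173 × 0.951 + 24417 × 0.673 = 16332 + 16433 = 32765
End of period: [3895, 5081, 2829, 4246, 32765]
Total: 67700 → 48816; change = -18884; percentage change = -27.9%

-27.9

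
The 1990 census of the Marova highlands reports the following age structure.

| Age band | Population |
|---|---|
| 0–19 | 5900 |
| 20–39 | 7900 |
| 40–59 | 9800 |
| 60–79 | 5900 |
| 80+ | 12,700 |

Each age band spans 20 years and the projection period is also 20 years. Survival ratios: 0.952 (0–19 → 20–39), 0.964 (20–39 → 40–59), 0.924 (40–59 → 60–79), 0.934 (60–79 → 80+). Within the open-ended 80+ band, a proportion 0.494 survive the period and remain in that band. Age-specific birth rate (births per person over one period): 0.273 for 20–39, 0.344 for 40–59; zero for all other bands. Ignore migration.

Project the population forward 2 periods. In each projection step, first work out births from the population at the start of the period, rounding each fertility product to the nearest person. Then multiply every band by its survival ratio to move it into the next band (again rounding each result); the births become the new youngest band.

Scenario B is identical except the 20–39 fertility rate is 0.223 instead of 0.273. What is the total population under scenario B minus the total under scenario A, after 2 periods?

Period 1.
Births: 7900 * 0.273 = 2157, 9800 * 0.344 = 3371 → total 5528
20–39: 5900 * 0.952 = 5617
40–59: 7900 * 0.964 = 7616
60–79: 9800 * 0.924 = 9055
80+: 5900 * 0.934 + 12700 * 0.494 = 5511 + 6274 = 11785
End of period: [5528, 5617, 7616, 9055, 11785]
Period 2.
Births: 5617 * 0.273 = 1533, 7616 * 0.344 = 2620 → total 4153
20–39: 5528 * 0.952 = 5263
40–59: 5617 * 0.964 = 5415
60–79: 7616 * 0.924 = 7037
80+: 9055 * 0.934 + 11785 * 0.494 = 8457 + 5822 = 14279
End of period: [4153, 5263, 5415, 7037, 14279]
Scenario A total after 2 periods: 36147
Scenario B projection —
Period 1.
Births: 7900 * 0.223 = 1762, 9800 * 0.344 = 3371 → total 5133
20–39: 5900 * 0.952 = 5617
40–59: 7900 * 0.964 = 7616
60–79: 9800 * 0.924 = 9055
80+: 5900 * 0.934 + 12700 * 0.494 = 5511 + 6274 = 11785
End of period: [5133, 5617, 7616, 9055, 11785]
Period 2.
Births: 5617 * 0.223 = 1253, 7616 * 0.344 = 2620 → total 3873
20–39: 5133 * 0.952 = 4887
40–59: 5617 * 0.964 = 5415
60–79: 7616 * 0.924 = 7037
80+: 9055 * 0.934 + 11785 * 0.494 = 8457 + 5822 = 14279
End of period: [3873, 4887, 5415, 7037, 14279]
Scenario B total after 2 periods: 35491
Difference B − A = 35491 − 36147 = -656

-656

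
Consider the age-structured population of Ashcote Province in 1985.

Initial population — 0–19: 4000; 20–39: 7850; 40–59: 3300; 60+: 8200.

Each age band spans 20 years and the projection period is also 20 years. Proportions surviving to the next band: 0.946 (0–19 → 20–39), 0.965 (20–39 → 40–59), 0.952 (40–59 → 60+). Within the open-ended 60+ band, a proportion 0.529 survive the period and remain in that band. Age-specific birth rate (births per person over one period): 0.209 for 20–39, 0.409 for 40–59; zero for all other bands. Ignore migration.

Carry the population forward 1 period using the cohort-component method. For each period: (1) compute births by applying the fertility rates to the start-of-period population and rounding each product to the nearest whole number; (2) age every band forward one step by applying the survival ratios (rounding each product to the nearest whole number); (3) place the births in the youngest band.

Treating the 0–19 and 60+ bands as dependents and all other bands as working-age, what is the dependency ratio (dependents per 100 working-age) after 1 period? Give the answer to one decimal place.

After projecting period 1:
Births: 7850 × 0.209 = 1641  |  3300 × 0.409 = 1350 → 2991
20–39: 4000 × 0.946 = 3784
40–59: 7850 × 0.965 = 7575
60+: 3300 × 0.952 + 8200 × 0.529 = 3142 + 4338 = 7480
End of period: [2991, 3784, 7575, 7480]
Dependents (band 0–19 + band 60+) = 2991 + 7480 = 10471; working-age = 11359; ratio = 10471/11359 × 100 = 92.2

92.2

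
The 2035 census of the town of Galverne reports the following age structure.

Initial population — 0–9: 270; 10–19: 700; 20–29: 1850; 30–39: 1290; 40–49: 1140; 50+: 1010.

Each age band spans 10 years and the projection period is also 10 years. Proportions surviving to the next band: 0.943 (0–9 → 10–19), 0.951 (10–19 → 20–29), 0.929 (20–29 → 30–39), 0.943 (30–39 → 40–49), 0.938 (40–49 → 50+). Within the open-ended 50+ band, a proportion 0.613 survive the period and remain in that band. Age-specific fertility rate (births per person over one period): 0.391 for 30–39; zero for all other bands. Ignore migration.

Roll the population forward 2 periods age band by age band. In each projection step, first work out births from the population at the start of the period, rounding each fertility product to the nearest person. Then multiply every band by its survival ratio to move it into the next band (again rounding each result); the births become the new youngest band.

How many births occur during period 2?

672

(Groups numbered youngest = 1 to oldest = 6.)
— Period 1 —
Births: 1290 × 0.391 = 504
Group 2: 270 × 0.943 = 255
Group 3: 700 × 0.951 = 666
Group 4: 1850 × 0.929 = 1719
Group 5: 1290 × 0.943 = 1216
Group 6: 1140 × 0.938 + 1010 × 0.613 = 1069 + 619 = 1688
Population now: 0–9=504, 10–19=255, 20–29=666, 30–39=1719, 40–49=1216, 50+=1688
— Period 2 —
Births: 1719 × 0.391 = 672
Group 2: 504 × 0.943 = 475
Group 3: 255 × 0.951 = 243
Group 4: 666 × 0.929 = 619
Group 5: 1719 × 0.943 = 1621
Group 6: 1216 × 0.938 + 1688 × 0.613 = 1141 + 1035 = 2176
Population now: 0–9=672, 10–19=475, 20–29=243, 30–39=619, 40–49=1621, 50+=2176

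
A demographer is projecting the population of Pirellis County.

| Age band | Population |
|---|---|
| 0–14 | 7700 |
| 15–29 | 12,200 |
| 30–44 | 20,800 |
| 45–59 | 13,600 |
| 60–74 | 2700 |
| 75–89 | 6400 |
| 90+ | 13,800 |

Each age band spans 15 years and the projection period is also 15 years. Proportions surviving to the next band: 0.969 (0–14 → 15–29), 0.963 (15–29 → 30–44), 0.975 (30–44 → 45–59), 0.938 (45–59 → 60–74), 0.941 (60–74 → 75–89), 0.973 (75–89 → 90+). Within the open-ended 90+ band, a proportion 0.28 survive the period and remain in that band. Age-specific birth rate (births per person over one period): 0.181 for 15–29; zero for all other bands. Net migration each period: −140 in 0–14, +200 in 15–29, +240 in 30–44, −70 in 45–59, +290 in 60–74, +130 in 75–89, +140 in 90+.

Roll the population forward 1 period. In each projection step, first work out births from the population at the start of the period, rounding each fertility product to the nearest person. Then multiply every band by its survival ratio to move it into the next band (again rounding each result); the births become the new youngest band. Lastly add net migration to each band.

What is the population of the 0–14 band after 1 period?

2068

— Period 1 —
Births: 12200 × 0.181 = 2208
15–29: 7700 × 0.969 = 7461
30–44: 12200 × 0.963 = 11749
45–59: 20800 × 0.975 = 20280
60–74: 13600 × 0.938 = 12757
75–89: 2700 × 0.941 = 2541
90+: 6400 × 0.973 + 13800 × 0.28 = 6227 + 3864 = 10091
Net migration: 0–14 − 140 → 2068; 15–29 + 200 → 7661; 30–44 + 240 → 11989; 45–59 − 70 → 20210; 60–74 + 290 → 13047; 75–89 + 130 → 2671; 90+ + 140 → 10231
→ [2068, 7661, 11989, 20210, 13047, 2671, 10231]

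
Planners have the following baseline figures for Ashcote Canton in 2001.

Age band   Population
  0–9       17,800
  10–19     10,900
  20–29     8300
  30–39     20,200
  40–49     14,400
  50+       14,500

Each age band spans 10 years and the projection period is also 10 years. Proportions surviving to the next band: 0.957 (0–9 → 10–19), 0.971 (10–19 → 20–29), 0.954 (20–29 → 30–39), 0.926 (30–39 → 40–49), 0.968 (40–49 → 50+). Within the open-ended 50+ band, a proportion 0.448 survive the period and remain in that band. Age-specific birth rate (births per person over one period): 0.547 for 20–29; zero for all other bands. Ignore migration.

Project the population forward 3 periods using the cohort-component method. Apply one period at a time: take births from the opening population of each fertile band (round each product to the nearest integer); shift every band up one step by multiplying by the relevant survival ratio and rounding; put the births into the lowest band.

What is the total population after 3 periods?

63247

Call the bands 1 to 6, youngest first.
[period 1]
Births: 8300 × 0.547 = 4540
Band 2: 17800 × 0.957 = 17035
Band 3: 10900 × 0.971 = 10584
Band 4: 8300 × 0.954 = 7918
Band 5: 20200 × 0.926 = 18705
Band 6: 14400 × 0.968 + 14500 × 0.448 = 13939 + 6496 = 20435
End of period: [4540, 17035, 10584, 7918, 18705, 20435]
[period 2]
Births: 10584 × 0.547 = 5789
Band 2: 4540 × 0.957 = 4345
Band 3: 17035 × 0.971 = 16541
Band 4: 10584 × 0.954 = 10097
Band 5: 7918 × 0.926 = 7332
Band 6: 18705 × 0.968 + 20435 × 0.448 = 18106 + 9155 = 27261
End of period: [5789, 4345, 16541, 10097, 7332, 27261]
[period 3]
Births: 16541 × 0.547 = 9048
Band 2: 5789 × 0.957 = 5540
Band 3: 4345 × 0.971 = 4219
Band 4: 16541 × 0.954 = 15780
Band 5: 10097 × 0.926 = 9350
Band 6: 7332 × 0.968 + 27261 × 0.448 = 7097 + 12213 = 19310
End of period: [9048, 5540, 4219, 15780, 9350, 19310]
Total after period 3: 9048 + 5540 + 4219 + 15780 + 9350 + 19310 = 63247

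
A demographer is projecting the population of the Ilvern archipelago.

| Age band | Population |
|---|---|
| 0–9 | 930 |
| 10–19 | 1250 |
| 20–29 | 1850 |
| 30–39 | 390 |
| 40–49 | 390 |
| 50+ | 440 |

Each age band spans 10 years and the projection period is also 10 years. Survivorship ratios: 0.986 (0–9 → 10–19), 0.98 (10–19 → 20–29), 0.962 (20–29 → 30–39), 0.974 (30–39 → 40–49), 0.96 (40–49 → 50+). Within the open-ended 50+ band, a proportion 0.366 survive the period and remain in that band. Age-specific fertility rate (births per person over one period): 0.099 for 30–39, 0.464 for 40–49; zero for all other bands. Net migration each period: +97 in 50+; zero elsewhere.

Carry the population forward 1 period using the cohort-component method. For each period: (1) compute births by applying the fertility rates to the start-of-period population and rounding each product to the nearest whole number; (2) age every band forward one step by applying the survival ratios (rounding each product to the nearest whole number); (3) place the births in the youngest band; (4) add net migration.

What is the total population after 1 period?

5154

Call the bands 1 to 6, youngest first.
Period 1:
Births: 390 × 0.099 = 39 ; 390 × 0.464 = 181 — total 220
Band 2: 930 × 0.986 = 917
Band 3: 1250 × 0.98 = 1225
Band 4: 1850 × 0.962 = 1780
Band 5: 390 × 0.974 = 380
Band 6: 390 × 0.96 + 440 × 0.366 = 374 + 161 = 535
Net migration: Band 6 + 97 → 632
End of period: [220, 917, 1225, 1780, 380, 632]
Total after period 1: 220 + 917 + 1225 + 1780 + 380 + 632 = 5154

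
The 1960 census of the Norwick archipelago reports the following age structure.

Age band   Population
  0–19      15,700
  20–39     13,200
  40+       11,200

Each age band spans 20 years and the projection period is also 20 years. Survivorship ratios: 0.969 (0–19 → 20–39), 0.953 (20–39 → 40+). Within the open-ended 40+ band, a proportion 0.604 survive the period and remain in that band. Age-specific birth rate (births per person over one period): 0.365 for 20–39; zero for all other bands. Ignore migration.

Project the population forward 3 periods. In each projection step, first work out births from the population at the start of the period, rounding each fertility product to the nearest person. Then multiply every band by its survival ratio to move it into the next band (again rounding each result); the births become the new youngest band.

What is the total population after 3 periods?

27349

(Bands numbered youngest = 1 to oldest = 3.)
Period 1:
Births: 13200 × 0.365 = 4818
Band 2: 15700 × 0.969 = 15213
Band 3: 13200 × 0.953 + 11200 × 0.604 = 12580 + 6765 = 19345
End of period: [4818, 15213, 19345]
Period 2:
Births: 15213 × 0.365 = 5553
Band 2: 4818 × 0.969 = 4669
Band 3: 15213 × 0.953 + 19345 × 0.604 = 14498 + 11684 = 26182
End of period: [5553, 4669, 26182]
Period 3:
Births: 4669 × 0.365 = 1704
Band 2: 5553 × 0.969 = 5381
Band 3: 4669 × 0.953 + 26182 × 0.604 = 4450 + 15814 = 20264
End of period: [1704, 5381, 20264]
Total after period 3: 1704 + 5381 + 20264 = 27349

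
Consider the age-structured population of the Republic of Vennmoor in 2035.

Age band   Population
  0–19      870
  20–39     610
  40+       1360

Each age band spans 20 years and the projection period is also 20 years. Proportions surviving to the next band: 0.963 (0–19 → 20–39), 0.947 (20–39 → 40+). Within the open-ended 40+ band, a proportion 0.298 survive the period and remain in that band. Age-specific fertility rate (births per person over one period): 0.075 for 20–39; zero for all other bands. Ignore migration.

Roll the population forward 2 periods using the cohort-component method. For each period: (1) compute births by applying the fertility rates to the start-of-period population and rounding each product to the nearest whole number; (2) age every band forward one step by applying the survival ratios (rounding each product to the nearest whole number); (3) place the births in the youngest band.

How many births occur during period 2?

Call the groups 1 to 3, youngest first.
Period 1:
Births: 610 × 0.075 = 46
Group 2: 870 × 0.963 = 838
Group 3: 610 × 0.947 + 1360 × 0.298 = 578 + 405 = 983
Population now: 0–19=46, 20–39=838, 40+=983
Period 2:
Births: 838 × 0.075 = 63
Group 2: 46 × 0.963 = 44
Group 3: 838 × 0.947 + 983 × 0.298 = 794 + 293 = 1087
Population now: 0–19=63, 20–39=44, 40+=1087

63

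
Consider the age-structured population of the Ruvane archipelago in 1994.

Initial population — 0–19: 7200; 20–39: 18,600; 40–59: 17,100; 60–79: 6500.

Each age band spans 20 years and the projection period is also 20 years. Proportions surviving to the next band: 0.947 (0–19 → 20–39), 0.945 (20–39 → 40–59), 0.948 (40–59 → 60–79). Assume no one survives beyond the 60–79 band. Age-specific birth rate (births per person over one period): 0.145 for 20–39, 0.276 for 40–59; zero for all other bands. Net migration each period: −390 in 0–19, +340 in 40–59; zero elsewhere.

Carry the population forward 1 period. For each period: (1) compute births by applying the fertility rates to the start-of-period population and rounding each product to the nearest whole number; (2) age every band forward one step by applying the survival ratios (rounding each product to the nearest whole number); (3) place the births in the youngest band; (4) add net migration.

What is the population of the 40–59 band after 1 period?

Numbering the groups 1..4 from youngest to oldest:
[period 1]
Births: 18600 × 0.145 = 2697, 17100 × 0.276 = 4720 ⇒ total 7417
Group 2: 7200 × 0.947 = 6818
Group 3: 18600 × 0.945 = 17577
Group 4: 17100 × 0.948 = 16211
Net migration: Group 1 − 390 → 7027; Group 3 + 340 → 17917
Population now: 0–19=7027, 20–39=6818, 40–59=17917, 60–79=16211

17917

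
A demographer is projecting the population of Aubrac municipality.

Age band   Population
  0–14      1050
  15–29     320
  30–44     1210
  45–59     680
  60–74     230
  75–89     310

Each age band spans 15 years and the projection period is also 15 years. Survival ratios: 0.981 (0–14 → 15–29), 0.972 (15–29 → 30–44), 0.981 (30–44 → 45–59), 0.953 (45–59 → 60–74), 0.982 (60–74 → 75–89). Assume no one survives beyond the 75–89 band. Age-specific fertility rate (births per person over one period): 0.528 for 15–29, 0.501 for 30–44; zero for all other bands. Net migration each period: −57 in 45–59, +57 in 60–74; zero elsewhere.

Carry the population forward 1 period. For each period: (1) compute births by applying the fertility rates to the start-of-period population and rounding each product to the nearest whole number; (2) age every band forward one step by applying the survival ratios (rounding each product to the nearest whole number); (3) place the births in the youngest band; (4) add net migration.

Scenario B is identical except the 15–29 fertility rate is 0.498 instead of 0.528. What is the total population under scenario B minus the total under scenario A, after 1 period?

After projecting period 1:
Births: 320 × 0.528 = 169, 1210 × 0.501 = 606 ⇒ total 775
15–29: 1050 × 0.981 = 1030
30–44: 320 × 0.972 = 311
45–59: 1210 × 0.981 = 1187
60–74: 680 × 0.953 = 648
75–89: 230 × 0.982 = 226
Net migration: 45–59 − 57 → 1130; 60–74 + 57 → 705
End of period: [775, 1030, 311, 1130, 705, 226]
Scenario A total after 1 period: 4177
Scenario B projection —
After projecting period 1:
Births: 320 × 0.498 = 159, 1210 × 0.501 = 606 ⇒ total 765
15–29: 1050 × 0.981 = 1030
30–44: 320 × 0.972 = 311
45–59: 1210 × 0.981 = 1187
60–74: 680 × 0.953 = 648
75–89: 230 × 0.982 = 226
Net migration: 45–59 − 57 → 1130; 60–74 + 57 → 705
End of period: [765, 1030, 311, 1130, 705, 226]
Scenario B total after 1 period: 4167
Difference B − A = 4167 − 4177 = -10

-10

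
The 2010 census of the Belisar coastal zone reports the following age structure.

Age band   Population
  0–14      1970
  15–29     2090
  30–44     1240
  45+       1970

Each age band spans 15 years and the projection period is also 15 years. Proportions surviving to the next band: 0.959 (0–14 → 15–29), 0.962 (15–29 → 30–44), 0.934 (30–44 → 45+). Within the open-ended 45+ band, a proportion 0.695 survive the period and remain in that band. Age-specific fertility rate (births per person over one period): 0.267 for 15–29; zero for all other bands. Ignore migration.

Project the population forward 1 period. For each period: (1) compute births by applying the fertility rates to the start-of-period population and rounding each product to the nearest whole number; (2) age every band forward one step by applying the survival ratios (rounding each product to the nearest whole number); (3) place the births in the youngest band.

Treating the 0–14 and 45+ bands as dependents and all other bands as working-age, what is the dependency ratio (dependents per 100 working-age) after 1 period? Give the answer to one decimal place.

Numbering the groups 1..4 from youngest to oldest:
After projecting period 1:
Births: 2090 × 0.267 = 558
Group 2: 1970 × 0.959 = 1889
Group 3: 2090 × 0.962 = 2011
Group 4: 1240 × 0.934 + 1970 × 0.695 = 1158 + 1369 = 2527
Giving 558 / 1889 / 2011 / 2527.
Dependents (band 0–14 + band 45+) = 558 + 2527 = 3085; working-age = 3900; ratio = 3085/3900 × 100 = 79.1

79.1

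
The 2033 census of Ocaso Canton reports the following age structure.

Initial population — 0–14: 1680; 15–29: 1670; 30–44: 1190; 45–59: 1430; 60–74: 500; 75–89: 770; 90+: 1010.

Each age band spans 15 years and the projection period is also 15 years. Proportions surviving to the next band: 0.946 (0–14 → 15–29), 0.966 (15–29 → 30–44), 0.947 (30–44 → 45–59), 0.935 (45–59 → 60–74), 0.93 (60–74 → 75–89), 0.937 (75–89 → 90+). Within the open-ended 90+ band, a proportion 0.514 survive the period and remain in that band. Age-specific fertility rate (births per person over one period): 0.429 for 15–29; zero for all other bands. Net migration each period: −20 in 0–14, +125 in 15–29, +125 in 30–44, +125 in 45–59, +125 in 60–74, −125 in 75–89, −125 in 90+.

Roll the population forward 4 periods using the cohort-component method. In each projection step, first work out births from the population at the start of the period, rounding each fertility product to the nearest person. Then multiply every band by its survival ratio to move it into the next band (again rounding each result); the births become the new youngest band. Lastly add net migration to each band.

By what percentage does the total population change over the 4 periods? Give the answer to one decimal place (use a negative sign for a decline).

-8.2

— Period 1 —
Births: 1670 * 0.429 = 716
15–29: 1680 * 0.946 = 1589
30–44: 1670 * 0.966 = 1613
45–59: 1190 * 0.947 = 1127
60–74: 1430 * 0.935 = 1337
75–89: 500 * 0.93 = 465
90+: 770 * 0.937 + 1010 * 0.514 = 721 + 519 = 1240
Net migration: 0–14 − 20 → 696; 15–29 + 125 → 1714; 30–44 + 125 → 1738; 45–59 + 125 → 1252; 60–74 + 125 → 1462; 75–89 − 125 → 340; 90+ − 125 → 1115
Giving 696 / 1714 / 1738 / 1252 / 1462 / 340 / 1115.
— Period 2 —
Births: 1714 * 0.429 = 735
15–29: 696 * 0.946 = 658
30–44: 1714 * 0.966 = 1656
45–59: 1738 * 0.947 = 1646
60–74: 1252 * 0.935 = 1171
75–89: 1462 * 0.93 = 1360
90+: 340 * 0.937 + 1115 * 0.514 = 319 + 573 = 892
Net migration: 0–14 − 20 → 715; 15–29 + 125 → 783; 30–44 + 125 → 1781; 45–59 + 125 → 1771; 60–74 + 125 → 1296; 75–89 − 125 → 1235; 90+ − 125 → 767
Giving 715 / 783 / 1781 / 1771 / 1296 / 1235 / 767.
— Period 3 —
Births: 783 * 0.429 = 336
15–29: 715 * 0.946 = 676
30–44: 783 * 0.966 = 756
45–59: 1781 * 0.947 = 1687
60–74: 1771 * 0.935 = 1656
75–89: 1296 * 0.93 = 1205
90+: 1235 * 0.937 + 767 * 0.514 = 1157 + 394 = 1551
Net migration: 0–14 − 20 → 316; 15–29 + 125 → 801; 30–44 + 125 → 881; 45–59 + 125 → 1812; 60–74 + 125 → 1781; 75–89 − 125 → 1080; 90+ − 125 → 1426
Giving 316 / 801 / 881 / 1812 / 1781 / 1080 / 1426.
— Period 4 —
Births: 801 * 0.429 = 344
15–29: 316 * 0.946 = 299
30–44: 801 * 0.966 = 774
45–59: 881 * 0.947 = 834
60–74: 1812 * 0.935 = 1694
75–89: 1781 * 0.93 = 1656
90+: 1080 * 0.937 + 1426 * 0.514 = 1012 + 733 = 1745
Net migration: 0–14 − 20 → 324; 15–29 + 125 → 424; 30–44 + 125 → 899; 45–59 + 125 → 959; 60–74 + 125 → 1819; 75–89 − 125 → 1531; 90+ − 125 → 1620
Giving 324 / 424 / 899 / 959 / 1819 / 1531 / 1620.
Total: 8250 → 7576; change = -674; percentage change = -8.2%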